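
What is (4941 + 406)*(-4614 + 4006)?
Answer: -3250976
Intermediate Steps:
(4941 + 406)*(-4614 + 4006) = 5347*(-608) = -3250976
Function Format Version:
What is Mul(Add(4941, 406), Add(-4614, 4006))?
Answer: -3250976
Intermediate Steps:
Mul(Add(4941, 406), Add(-4614, 4006)) = Mul(5347, -608) = -3250976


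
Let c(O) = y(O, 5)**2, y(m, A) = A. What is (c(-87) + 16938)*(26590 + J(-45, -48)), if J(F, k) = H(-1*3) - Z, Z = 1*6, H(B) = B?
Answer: 450893503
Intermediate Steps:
c(O) = 25 (c(O) = 5**2 = 25)
Z = 6
J(F, k) = -9 (J(F, k) = -1*3 - 1*6 = -3 - 6 = -9)
(c(-87) + 16938)*(26590 + J(-45, -48)) = (25 + 16938)*(26590 - 9) = 16963*26581 = 450893503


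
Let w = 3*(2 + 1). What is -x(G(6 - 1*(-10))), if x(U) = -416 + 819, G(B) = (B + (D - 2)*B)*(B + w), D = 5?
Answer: -403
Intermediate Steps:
w = 9 (w = 3*3 = 9)
G(B) = 4*B*(9 + B) (G(B) = (B + (5 - 2)*B)*(B + 9) = (B + 3*B)*(9 + B) = (4*B)*(9 + B) = 4*B*(9 + B))
x(U) = 403
-x(G(6 - 1*(-10))) = -1*403 = -403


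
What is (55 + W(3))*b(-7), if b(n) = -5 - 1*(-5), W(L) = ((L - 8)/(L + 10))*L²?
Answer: 0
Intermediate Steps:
W(L) = L²*(-8 + L)/(10 + L) (W(L) = ((-8 + L)/(10 + L))*L² = L²*(-8 + L)/(10 + L))
b(n) = 0 (b(n) = -5 + 5 = 0)
(55 + W(3))*b(-7) = (55 + 3²*(-8 + 3)/(10 + 3))*0 = (55 + 9*(-5)/13)*0 = (55 + 9*(1/13)*(-5))*0 = (55 - 45/13)*0 = (670/13)*0 = 0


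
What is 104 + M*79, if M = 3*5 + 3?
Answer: 1526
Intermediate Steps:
M = 18 (M = 15 + 3 = 18)
104 + M*79 = 104 + 18*79 = 104 + 1422 = 1526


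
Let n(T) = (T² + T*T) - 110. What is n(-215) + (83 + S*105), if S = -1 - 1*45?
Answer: 87593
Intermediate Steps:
S = -46 (S = -1 - 45 = -46)
n(T) = -110 + 2*T² (n(T) = (T² + T²) - 110 = 2*T² - 110 = -110 + 2*T²)
n(-215) + (83 + S*105) = (-110 + 2*(-215)²) + (83 - 46*105) = (-110 + 2*46225) + (83 - 4830) = (-110 + 92450) - 4747 = 92340 - 4747 = 87593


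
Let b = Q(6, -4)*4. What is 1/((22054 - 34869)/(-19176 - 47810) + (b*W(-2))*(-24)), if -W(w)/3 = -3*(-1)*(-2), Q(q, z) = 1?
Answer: -66986/115738993 ≈ -0.00057877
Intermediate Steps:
b = 4 (b = 1*4 = 4)
W(w) = 18 (W(w) = -3*(-3*(-1))*(-2) = -9*(-2) = -3*(-6) = 18)
1/((22054 - 34869)/(-19176 - 47810) + (b*W(-2))*(-24)) = 1/((22054 - 34869)/(-19176 - 47810) + (4*18)*(-24)) = 1/(-12815/(-66986) + 72*(-24)) = 1/(-12815*(-1/66986) - 1728) = 1/(12815/66986 - 1728) = 1/(-115738993/66986) = -66986/115738993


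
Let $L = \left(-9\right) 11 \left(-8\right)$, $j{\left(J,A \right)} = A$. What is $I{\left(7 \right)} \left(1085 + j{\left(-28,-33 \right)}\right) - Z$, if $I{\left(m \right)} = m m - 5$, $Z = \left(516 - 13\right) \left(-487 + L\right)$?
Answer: $-107127$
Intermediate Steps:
$L = 792$ ($L = \left(-99\right) \left(-8\right) = 792$)
$Z = 153415$ ($Z = \left(516 - 13\right) \left(-487 + 792\right) = \left(516 - 13\right) 305 = 503 \cdot 305 = 153415$)
$I{\left(m \right)} = -5 + m^{2}$ ($I{\left(m \right)} = m^{2} - 5 = -5 + m^{2}$)
$I{\left(7 \right)} \left(1085 + j{\left(-28,-33 \right)}\right) - Z = \left(-5 + 7^{2}\right) \left(1085 - 33\right) - 153415 = \left(-5 + 49\right) 1052 - 153415 = 44 \cdot 1052 - 153415 = 46288 - 153415 = -107127$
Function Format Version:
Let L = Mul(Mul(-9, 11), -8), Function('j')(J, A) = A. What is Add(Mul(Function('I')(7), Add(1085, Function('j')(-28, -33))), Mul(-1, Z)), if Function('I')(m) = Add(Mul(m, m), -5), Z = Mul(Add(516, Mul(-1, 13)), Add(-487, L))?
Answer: -107127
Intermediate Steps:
L = 792 (L = Mul(-99, -8) = 792)
Z = 153415 (Z = Mul(Add(516, Mul(-1, 13)), Add(-487, 792)) = Mul(Add(516, -13), 305) = Mul(503, 305) = 153415)
Function('I')(m) = Add(-5, Pow(m, 2)) (Function('I')(m) = Add(Pow(m, 2), -5) = Add(-5, Pow(m, 2)))
Add(Mul(Function('I')(7), Add(1085, Function('j')(-28, -33))), Mul(-1, Z)) = Add(Mul(Add(-5, Pow(7, 2)), Add(1085, -33)), Mul(-1, 153415)) = Add(Mul(Add(-5, 49), 1052), -153415) = Add(Mul(44, 1052), -153415) = Add(46288, -153415) = -107127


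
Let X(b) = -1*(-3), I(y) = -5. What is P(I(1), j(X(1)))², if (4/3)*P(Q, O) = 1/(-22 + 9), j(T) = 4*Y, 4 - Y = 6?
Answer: 9/2704 ≈ 0.0033284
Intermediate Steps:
Y = -2 (Y = 4 - 1*6 = 4 - 6 = -2)
X(b) = 3
j(T) = -8 (j(T) = 4*(-2) = -8)
P(Q, O) = -3/52 (P(Q, O) = 3/(4*(-22 + 9)) = (¾)/(-13) = (¾)*(-1/13) = -3/52)
P(I(1), j(X(1)))² = (-3/52)² = 9/2704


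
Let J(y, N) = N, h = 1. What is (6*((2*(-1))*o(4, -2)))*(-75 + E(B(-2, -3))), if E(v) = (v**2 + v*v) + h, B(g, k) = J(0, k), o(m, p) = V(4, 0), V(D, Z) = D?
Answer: 2688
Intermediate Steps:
o(m, p) = 4
B(g, k) = k
E(v) = 1 + 2*v**2 (E(v) = (v**2 + v*v) + 1 = (v**2 + v**2) + 1 = 2*v**2 + 1 = 1 + 2*v**2)
(6*((2*(-1))*o(4, -2)))*(-75 + E(B(-2, -3))) = (6*((2*(-1))*4))*(-75 + (1 + 2*(-3)**2)) = (6*(-2*4))*(-75 + (1 + 2*9)) = (6*(-8))*(-75 + (1 + 18)) = -48*(-75 + 19) = -48*(-56) = 2688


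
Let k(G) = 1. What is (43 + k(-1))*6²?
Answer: 1584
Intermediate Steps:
(43 + k(-1))*6² = (43 + 1)*6² = 44*36 = 1584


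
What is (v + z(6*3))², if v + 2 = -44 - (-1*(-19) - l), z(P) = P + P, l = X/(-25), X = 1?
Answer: 527076/625 ≈ 843.32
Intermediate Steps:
l = -1/25 (l = 1/(-25) = 1*(-1/25) = -1/25 ≈ -0.040000)
z(P) = 2*P
v = -1626/25 (v = -2 + (-44 - (-1*(-19) - 1*(-1/25))) = -2 + (-44 - (19 + 1/25)) = -2 + (-44 - 1*476/25) = -2 + (-44 - 476/25) = -2 - 1576/25 = -1626/25 ≈ -65.040)
(v + z(6*3))² = (-1626/25 + 2*(6*3))² = (-1626/25 + 2*18)² = (-1626/25 + 36)² = (-726/25)² = 527076/625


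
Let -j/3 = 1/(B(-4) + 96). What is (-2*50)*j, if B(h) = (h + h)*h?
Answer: 75/32 ≈ 2.3438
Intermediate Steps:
B(h) = 2*h**2 (B(h) = (2*h)*h = 2*h**2)
j = -3/128 (j = -3/(2*(-4)**2 + 96) = -3/(2*16 + 96) = -3/(32 + 96) = -3/128 ≈ -0.023438)
(-2*50)*j = -2*50*(-3/128) = -100*(-3/128) = 75/32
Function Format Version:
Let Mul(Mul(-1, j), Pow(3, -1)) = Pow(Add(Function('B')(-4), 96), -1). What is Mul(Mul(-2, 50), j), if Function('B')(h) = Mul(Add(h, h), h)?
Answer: Rational(75, 32) ≈ 2.3438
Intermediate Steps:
Function('B')(h) = Mul(2, Pow(h, 2)) (Function('B')(h) = Mul(Mul(2, h), h) = Mul(2, Pow(h, 2)))
j = Rational(-3, 128) (j = Mul(-3, Pow(Add(Mul(2, Pow(-4, 2)), 96), -1)) = Mul(-3, Pow(Add(Mul(2, 16), 96), -1)) = Mul(-3, Pow(Add(32, 96), -1)) = Mul(-3, Pow(128, -1)) = Mul(-3, Rational(1, 128)) = Rational(-3, 128) ≈ -0.023438)
Mul(Mul(-2, 50), j) = Mul(Mul(-2, 50), Rational(-3, 128)) = Mul(-100, Rational(-3, 128)) = Rational(75, 32)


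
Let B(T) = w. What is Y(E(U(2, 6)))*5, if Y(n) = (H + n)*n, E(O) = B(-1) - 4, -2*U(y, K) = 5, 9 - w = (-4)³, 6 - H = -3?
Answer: 26910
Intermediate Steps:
H = 9 (H = 6 - 1*(-3) = 6 + 3 = 9)
w = 73 (w = 9 - 1*(-4)³ = 9 - 1*(-64) = 9 + 64 = 73)
B(T) = 73
U(y, K) = -5/2 (U(y, K) = -½*5 = -5/2)
E(O) = 69 (E(O) = 73 - 4 = 69)
Y(n) = n*(9 + n) (Y(n) = (9 + n)*n = n*(9 + n))
Y(E(U(2, 6)))*5 = (69*(9 + 69))*5 = (69*78)*5 = 5382*5 = 26910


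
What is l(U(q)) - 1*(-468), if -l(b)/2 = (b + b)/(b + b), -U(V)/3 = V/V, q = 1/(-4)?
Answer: 466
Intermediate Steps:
q = -¼ ≈ -0.25000
U(V) = -3 (U(V) = -3*V/V = -3*1 = -3)
l(b) = -2 (l(b) = -2*(b + b)/(b + b) = -2*2*b/(2*b) = -2*2*b*1/(2*b) = -2*1 = -2)
l(U(q)) - 1*(-468) = -2 - 1*(-468) = -2 + 468 = 466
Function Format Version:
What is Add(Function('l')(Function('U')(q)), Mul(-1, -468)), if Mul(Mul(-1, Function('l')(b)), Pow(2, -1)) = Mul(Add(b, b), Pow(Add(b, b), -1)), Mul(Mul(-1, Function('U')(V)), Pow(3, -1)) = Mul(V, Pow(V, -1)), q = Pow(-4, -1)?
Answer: 466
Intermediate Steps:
q = Rational(-1, 4) ≈ -0.25000
Function('U')(V) = -3 (Function('U')(V) = Mul(-3, Mul(V, Pow(V, -1))) = Mul(-3, 1) = -3)
Function('l')(b) = -2 (Function('l')(b) = Mul(-2, Mul(Add(b, b), Pow(Add(b, b), -1))) = Mul(-2, Mul(Mul(2, b), Pow(Mul(2, b), -1))) = Mul(-2, Mul(Mul(2, b), Mul(Rational(1, 2), Pow(b, -1)))) = Mul(-2, 1) = -2)
Add(Function('l')(Function('U')(q)), Mul(-1, -468)) = Add(-2, Mul(-1, -468)) = Add(-2, 468) = 466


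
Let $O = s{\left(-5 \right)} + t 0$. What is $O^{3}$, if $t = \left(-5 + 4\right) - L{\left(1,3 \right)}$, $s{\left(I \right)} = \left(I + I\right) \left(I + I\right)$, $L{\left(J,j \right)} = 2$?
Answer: $1000000$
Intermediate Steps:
$s{\left(I \right)} = 4 I^{2}$ ($s{\left(I \right)} = 2 I 2 I = 4 I^{2}$)
$t = -3$ ($t = \left(-5 + 4\right) - 2 = -1 - 2 = -3$)
$O = 100$ ($O = 4 \left(-5\right)^{2} - 0 = 4 \cdot 25 + 0 = 100 + 0 = 100$)
$O^{3} = 100^{3} = 1000000$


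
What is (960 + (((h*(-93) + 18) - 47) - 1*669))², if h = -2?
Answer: 200704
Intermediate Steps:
(960 + (((h*(-93) + 18) - 47) - 1*669))² = (960 + (((-2*(-93) + 18) - 47) - 1*669))² = (960 + (((186 + 18) - 47) - 669))² = (960 + ((204 - 47) - 669))² = (960 + (157 - 669))² = (960 - 512)² = 448² = 200704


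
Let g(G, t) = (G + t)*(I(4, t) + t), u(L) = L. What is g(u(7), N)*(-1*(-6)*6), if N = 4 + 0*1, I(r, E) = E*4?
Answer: 7920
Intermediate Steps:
I(r, E) = 4*E
N = 4 (N = 4 + 0 = 4)
g(G, t) = 5*t*(G + t) (g(G, t) = (G + t)*(4*t + t) = (G + t)*(5*t) = 5*t*(G + t))
g(u(7), N)*(-1*(-6)*6) = (5*4*(7 + 4))*(-1*(-6)*6) = (5*4*11)*(6*6) = 220*36 = 7920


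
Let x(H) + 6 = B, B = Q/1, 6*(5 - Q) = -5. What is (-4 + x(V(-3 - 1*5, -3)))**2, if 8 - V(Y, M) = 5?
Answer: 625/36 ≈ 17.361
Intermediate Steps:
V(Y, M) = 3 (V(Y, M) = 8 - 1*5 = 8 - 5 = 3)
Q = 35/6 (Q = 5 - 1/6*(-5) = 5 + 5/6 = 35/6 ≈ 5.8333)
B = 35/6 (B = (35/6)/1 = (35/6)*1 = 35/6 ≈ 5.8333)
x(H) = -1/6 (x(H) = -6 + 35/6 = -1/6)
(-4 + x(V(-3 - 1*5, -3)))**2 = (-4 - 1/6)**2 = (-25/6)**2 = 625/36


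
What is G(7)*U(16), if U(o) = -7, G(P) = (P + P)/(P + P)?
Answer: -7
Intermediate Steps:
G(P) = 1 (G(P) = (2*P)/((2*P)) = (2*P)*(1/(2*P)) = 1)
G(7)*U(16) = 1*(-7) = -7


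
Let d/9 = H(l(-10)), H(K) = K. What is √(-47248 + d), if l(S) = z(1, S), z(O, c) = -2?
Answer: I*√47266 ≈ 217.41*I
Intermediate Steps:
l(S) = -2
d = -18 (d = 9*(-2) = -18)
√(-47248 + d) = √(-47248 - 18) = √(-47266) = I*√47266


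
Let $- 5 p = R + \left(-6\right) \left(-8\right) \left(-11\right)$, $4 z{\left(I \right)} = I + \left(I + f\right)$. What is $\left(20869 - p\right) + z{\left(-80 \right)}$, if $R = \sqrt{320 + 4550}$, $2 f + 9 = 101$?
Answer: $\frac{207349}{10} + \frac{\sqrt{4870}}{5} \approx 20749.0$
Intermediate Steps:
$f = 46$ ($f = - \frac{9}{2} + \frac{1}{2} \cdot 101 = - \frac{9}{2} + \frac{101}{2} = 46$)
$z{\left(I \right)} = \frac{23}{2} + \frac{I}{2}$ ($z{\left(I \right)} = \frac{I + \left(I + 46\right)}{4} = \frac{I + \left(46 + I\right)}{4} = \frac{46 + 2 I}{4} = \frac{23}{2} + \frac{I}{2}$)
$R = \sqrt{4870} \approx 69.785$
$p = \frac{528}{5} - \frac{\sqrt{4870}}{5}$ ($p = - \frac{\sqrt{4870} + \left(-6\right) \left(-8\right) \left(-11\right)}{5} = - \frac{\sqrt{4870} + 48 \left(-11\right)}{5} = - \frac{\sqrt{4870} - 528}{5} = - \frac{-528 + \sqrt{4870}}{5} = \frac{528}{5} - \frac{\sqrt{4870}}{5} \approx 91.643$)
$\left(20869 - p\right) + z{\left(-80 \right)} = \left(20869 - \left(\frac{528}{5} - \frac{\sqrt{4870}}{5}\right)\right) + \left(\frac{23}{2} + \frac{1}{2} \left(-80\right)\right) = \left(20869 - \left(\frac{528}{5} - \frac{\sqrt{4870}}{5}\right)\right) + \left(\frac{23}{2} - 40\right) = \left(\frac{103817}{5} + \frac{\sqrt{4870}}{5}\right) - \frac{57}{2} = \frac{207349}{10} + \frac{\sqrt{4870}}{5}$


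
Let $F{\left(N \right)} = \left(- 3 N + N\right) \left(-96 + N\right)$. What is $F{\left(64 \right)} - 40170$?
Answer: $-36074$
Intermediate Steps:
$F{\left(N \right)} = - 2 N \left(-96 + N\right)$
$F{\left(64 \right)} - 40170 = 2 \cdot 64 \left(96 - 64\right) - 40170 = 2 \cdot 64 \cdot 32 - 40170 = 4096 - 40170 = -36074$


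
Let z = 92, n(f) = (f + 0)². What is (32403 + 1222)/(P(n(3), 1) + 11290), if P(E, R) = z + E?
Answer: 33625/11391 ≈ 2.9519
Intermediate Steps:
n(f) = f²
P(E, R) = 92 + E
(32403 + 1222)/(P(n(3), 1) + 11290) = (32403 + 1222)/((92 + 3²) + 11290) = 33625/((92 + 9) + 11290) = 33625/(101 + 11290) = 33625/11391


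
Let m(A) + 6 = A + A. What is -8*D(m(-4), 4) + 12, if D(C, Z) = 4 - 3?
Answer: 4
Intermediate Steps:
m(A) = -6 + 2*A (m(A) = -6 + (A + A) = -6 + 2*A)
D(C, Z) = 1
-8*D(m(-4), 4) + 12 = -8*1 + 12 = -8 + 12 = 4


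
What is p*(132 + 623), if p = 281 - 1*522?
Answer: -181955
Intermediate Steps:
p = -241 (p = 281 - 522 = -241)
p*(132 + 623) = -241*(132 + 623) = -241*755 = -181955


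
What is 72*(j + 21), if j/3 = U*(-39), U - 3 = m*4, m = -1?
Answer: 9936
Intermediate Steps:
U = -1 (U = 3 - 1*4 = 3 - 4 = -1)
j = 117 (j = 3*(-1*(-39)) = 3*39 = 117)
72*(j + 21) = 72*(117 + 21) = 72*138 = 9936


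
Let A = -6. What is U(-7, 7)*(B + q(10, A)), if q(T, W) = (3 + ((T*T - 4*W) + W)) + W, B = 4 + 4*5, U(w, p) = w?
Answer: -973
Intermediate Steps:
B = 24 (B = 4 + 20 = 24)
q(T, W) = 3 + T**2 - 2*W (q(T, W) = (3 + ((T**2 - 4*W) + W)) + W = (3 + (T**2 - 3*W)) + W = (3 + T**2 - 3*W) + W = 3 + T**2 - 2*W)
U(-7, 7)*(B + q(10, A)) = -7*(24 + (3 + 10**2 - 2*(-6))) = -7*(24 + (3 + 100 + 12)) = -7*(24 + 115) = -7*139 = -973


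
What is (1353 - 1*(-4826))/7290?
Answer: 6179/7290 ≈ 0.84760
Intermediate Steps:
(1353 - 1*(-4826))/7290 = (1353 + 4826)*(1/7290) = 6179*(1/7290) = 6179/7290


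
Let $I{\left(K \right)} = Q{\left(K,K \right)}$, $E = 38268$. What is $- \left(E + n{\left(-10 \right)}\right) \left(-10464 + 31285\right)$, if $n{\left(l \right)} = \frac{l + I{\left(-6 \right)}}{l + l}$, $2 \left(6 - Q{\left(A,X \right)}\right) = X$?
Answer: $- \frac{15935581381}{20} \approx -7.9678 \cdot 10^{8}$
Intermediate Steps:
$Q{\left(A,X \right)} = 6 - \frac{X}{2}$
$I{\left(K \right)} = 6 - \frac{K}{2}$
$n{\left(l \right)} = \frac{9 + l}{2 l}$ ($n{\left(l \right)} = \frac{l + \left(6 - -3\right)}{l + l} = \frac{l + \left(6 + 3\right)}{2 l} = \left(l + 9\right) \frac{1}{2 l} = \left(9 + l\right) \frac{1}{2 l} = \frac{9 + l}{2 l}$)
$- \left(E + n{\left(-10 \right)}\right) \left(-10464 + 31285\right) = - \left(38268 + \frac{9 - 10}{2 \left(-10\right)}\right) \left(-10464 + 31285\right) = - \left(38268 + \frac{1}{2} \left(- \frac{1}{10}\right) \left(-1\right)\right) 20821 = - \left(38268 + \frac{1}{20}\right) 20821 = - \frac{765361 \cdot 20821}{20} = \left(-1\right) \frac{15935581381}{20} = - \frac{15935581381}{20}$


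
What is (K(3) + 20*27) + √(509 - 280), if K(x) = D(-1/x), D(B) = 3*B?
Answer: 539 + √229 ≈ 554.13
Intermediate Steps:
K(x) = -3/x (K(x) = 3*(-1/x) = -3/x)
(K(3) + 20*27) + √(509 - 280) = (-3/3 + 20*27) + √(509 - 280) = (-3*⅓ + 540) + √229 = (-1 + 540) + √229 = 539 + √229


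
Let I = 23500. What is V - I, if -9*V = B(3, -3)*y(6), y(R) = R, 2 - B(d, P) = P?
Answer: -70510/3 ≈ -23503.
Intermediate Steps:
B(d, P) = 2 - P
V = -10/3 (V = -(2 - 1*(-3))*6/9 = -(2 + 3)*6/9 = -5*6/9 = -⅑*30 = -10/3 ≈ -3.3333)
V - I = -10/3 - 1*23500 = -10/3 - 23500 = -70510/3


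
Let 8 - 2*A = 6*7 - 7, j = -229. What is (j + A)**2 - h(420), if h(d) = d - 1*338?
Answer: 234897/4 ≈ 58724.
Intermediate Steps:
h(d) = -338 + d (h(d) = d - 338 = -338 + d)
A = -27/2 (A = 4 - (6*7 - 7)/2 = 4 - (42 - 7)/2 = 4 - 1/2*35 = 4 - 35/2 = -27/2 ≈ -13.500)
(j + A)**2 - h(420) = (-229 - 27/2)**2 - (-338 + 420) = (-485/2)**2 - 1*82 = 235225/4 - 82 = 234897/4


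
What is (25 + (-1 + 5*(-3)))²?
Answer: 81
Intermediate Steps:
(25 + (-1 + 5*(-3)))² = (25 + (-1 - 15))² = (25 - 16)² = 9² = 81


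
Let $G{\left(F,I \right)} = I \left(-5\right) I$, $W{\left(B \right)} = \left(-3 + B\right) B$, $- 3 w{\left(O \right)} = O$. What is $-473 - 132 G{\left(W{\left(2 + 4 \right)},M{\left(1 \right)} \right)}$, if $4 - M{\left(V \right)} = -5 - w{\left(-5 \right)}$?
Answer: $\frac{223861}{3} \approx 74620.0$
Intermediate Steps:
$w{\left(O \right)} = - \frac{O}{3}$
$W{\left(B \right)} = B \left(-3 + B\right)$
$M{\left(V \right)} = \frac{32}{3}$ ($M{\left(V \right)} = 4 - \left(-5 - \left(- \frac{1}{3}\right) \left(-5\right)\right) = 4 - \left(-5 - \frac{5}{3}\right) = 4 - - \frac{20}{3} = 4 + \frac{20}{3} = \frac{32}{3}$)
$G{\left(F,I \right)} = - 5 I^{2}$ ($G{\left(F,I \right)} = - 5 I I = - 5 I^{2}$)
$-473 - 132 G{\left(W{\left(2 + 4 \right)},M{\left(1 \right)} \right)} = -473 - 132 \left(- 5 \left(\frac{32}{3}\right)^{2}\right) = -473 - 132 \left(\left(-5\right) \frac{1024}{9}\right) = -473 - - \frac{225280}{3} = -473 + \frac{225280}{3} = \frac{223861}{3}$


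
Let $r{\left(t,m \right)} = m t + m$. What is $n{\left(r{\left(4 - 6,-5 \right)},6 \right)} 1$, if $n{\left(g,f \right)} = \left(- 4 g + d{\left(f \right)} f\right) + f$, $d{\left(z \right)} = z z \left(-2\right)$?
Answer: $-446$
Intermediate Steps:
$d{\left(z \right)} = - 2 z^{2}$ ($d{\left(z \right)} = z^{2} \left(-2\right) = - 2 z^{2}$)
$r{\left(t,m \right)} = m + m t$
$n{\left(g,f \right)} = f - 4 g - 2 f^{3}$ ($n{\left(g,f \right)} = \left(- 4 g + - 2 f^{2} f\right) + f = \left(- 4 g - 2 f^{3}\right) + f = f - 4 g - 2 f^{3}$)
$n{\left(r{\left(4 - 6,-5 \right)},6 \right)} 1 = \left(6 - 4 \left(- 5 \left(1 + \left(4 - 6\right)\right)\right) - 2 \cdot 6^{3}\right) 1 = \left(6 - 4 \left(- 5 \left(1 + \left(4 - 6\right)\right)\right) - 432\right) 1 = \left(6 - 4 \left(- 5 \left(1 - 2\right)\right) - 432\right) 1 = \left(6 - 4 \left(\left(-5\right) \left(-1\right)\right) - 432\right) 1 = \left(6 - 20 - 432\right) 1 = \left(-446\right) 1 = -446$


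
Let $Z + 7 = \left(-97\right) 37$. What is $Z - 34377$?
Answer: $-37973$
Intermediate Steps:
$Z = -3596$ ($Z = -7 - 3589 = -3596$)
$Z - 34377 = -3596 - 34377 = -37973$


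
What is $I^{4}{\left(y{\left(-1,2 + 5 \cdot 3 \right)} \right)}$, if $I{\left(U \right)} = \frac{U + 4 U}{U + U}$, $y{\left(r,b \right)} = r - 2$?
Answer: $\frac{625}{16} \approx 39.063$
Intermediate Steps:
$y{\left(r,b \right)} = -2 + r$
$I{\left(U \right)} = \frac{5}{2}$ ($I{\left(U \right)} = \frac{5 U}{2 U} = 5 U \frac{1}{2 U} = \frac{5}{2}$)
$I^{4}{\left(y{\left(-1,2 + 5 \cdot 3 \right)} \right)} = \left(\frac{5}{2}\right)^{4} = \frac{625}{16}$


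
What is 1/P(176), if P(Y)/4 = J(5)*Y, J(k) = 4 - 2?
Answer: 1/1408 ≈ 0.00071023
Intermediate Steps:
J(k) = 2
P(Y) = 8*Y (P(Y) = 4*(2*Y) = 8*Y)
1/P(176) = 1/(8*176) = 1/1408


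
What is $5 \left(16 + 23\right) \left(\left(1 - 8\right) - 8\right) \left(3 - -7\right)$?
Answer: $-29250$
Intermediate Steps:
$5 \left(16 + 23\right) \left(\left(1 - 8\right) - 8\right) \left(3 - -7\right) = 5 \cdot 39 \left(\left(1 - 8\right) - 8\right) \left(3 + 7\right) = 5 \cdot 39 \left(-7 - 8\right) 10 = 5 \cdot 39 \left(-15\right) 10 = 5 \left(-585\right) 10 = \left(-2925\right) 10 = -29250$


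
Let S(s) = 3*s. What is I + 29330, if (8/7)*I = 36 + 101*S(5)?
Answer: 245497/8 ≈ 30687.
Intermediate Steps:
I = 10857/8 (I = 7*(36 + 101*(3*5))/8 = 7*(36 + 101*15)/8 = 7*(36 + 1515)/8 = (7/8)*1551 = 10857/8 ≈ 1357.1)
I + 29330 = 10857/8 + 29330 = 245497/8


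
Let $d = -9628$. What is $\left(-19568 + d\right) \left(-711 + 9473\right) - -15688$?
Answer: $-255799664$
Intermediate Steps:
$\left(-19568 + d\right) \left(-711 + 9473\right) - -15688 = \left(-19568 - 9628\right) \left(-711 + 9473\right) - -15688 = \left(-29196\right) 8762 + 15688 = -255815352 + 15688 = -255799664$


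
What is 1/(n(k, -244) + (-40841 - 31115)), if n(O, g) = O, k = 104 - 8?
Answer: -1/71860 ≈ -1.3916e-5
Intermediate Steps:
k = 96
1/(n(k, -244) + (-40841 - 31115)) = 1/(96 + (-40841 - 31115)) = 1/(96 - 71956) = 1/(-71860) = -1/71860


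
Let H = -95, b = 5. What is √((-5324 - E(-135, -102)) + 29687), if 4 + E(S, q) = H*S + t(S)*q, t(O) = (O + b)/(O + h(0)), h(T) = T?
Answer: 7*√2138/3 ≈ 107.89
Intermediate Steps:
t(O) = (5 + O)/O (t(O) = (O + 5)/(O + 0) = (5 + O)/O)
E(S, q) = -4 - 95*S + q*(5 + S)/S (E(S, q) = -4 + (-95*S + ((5 + S)/S)*q) = -4 + (-95*S + q*(5 + S)/S) = -4 - 95*S + q*(5 + S)/S)
√((-5324 - E(-135, -102)) + 29687) = √((-5324 - (-4 - 102 - 95*(-135) + 5*(-102)/(-135))) + 29687) = √((-5324 - (-4 - 102 + 12825 + 5*(-102)*(-1/135))) + 29687) = √((-5324 - (-4 - 102 + 12825 + 34/9)) + 29687) = √((-5324 - 1*114505/9) + 29687) = √((-5324 - 114505/9) + 29687) = √(-162421/9 + 29687) = √(104762/9) = 7*√2138/3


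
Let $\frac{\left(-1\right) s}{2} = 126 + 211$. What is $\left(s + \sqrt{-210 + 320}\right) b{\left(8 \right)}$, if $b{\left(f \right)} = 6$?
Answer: $-4044 + 6 \sqrt{110} \approx -3981.1$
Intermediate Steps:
$s = -674$ ($s = - 2 \left(126 + 211\right) = \left(-2\right) 337 = -674$)
$\left(s + \sqrt{-210 + 320}\right) b{\left(8 \right)} = \left(-674 + \sqrt{-210 + 320}\right) 6 = \left(-674 + \sqrt{110}\right) 6 = -4044 + 6 \sqrt{110}$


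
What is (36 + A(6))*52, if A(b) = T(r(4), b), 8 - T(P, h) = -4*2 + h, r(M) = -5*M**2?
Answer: 2392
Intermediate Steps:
T(P, h) = 16 - h (T(P, h) = 8 - (-4*2 + h) = 8 - (-8 + h) = 8 + (8 - h) = 16 - h)
A(b) = 16 - b
(36 + A(6))*52 = (36 + (16 - 1*6))*52 = (36 + (16 - 6))*52 = (36 + 10)*52 = 46*52 = 2392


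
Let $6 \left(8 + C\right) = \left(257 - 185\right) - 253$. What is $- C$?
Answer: $\frac{229}{6} \approx 38.167$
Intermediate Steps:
$C = - \frac{229}{6}$ ($C = -8 + \frac{\left(257 - 185\right) - 253}{6} = -8 + \frac{72 - 253}{6} = -8 + \frac{1}{6} \left(-181\right) = -8 - \frac{181}{6} = - \frac{229}{6} \approx -38.167$)
$- C = \left(-1\right) \left(- \frac{229}{6}\right) = \frac{229}{6}$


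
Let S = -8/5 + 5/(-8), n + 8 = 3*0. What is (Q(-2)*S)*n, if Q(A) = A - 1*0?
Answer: -178/5 ≈ -35.600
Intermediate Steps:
Q(A) = A (Q(A) = A + 0 = A)
n = -8 (n = -8 + 3*0 = -8 + 0 = -8)
S = -89/40 (S = -8*1/5 + 5*(-1/8) = -8/5 - 5/8 = -89/40 ≈ -2.2250)
(Q(-2)*S)*n = -2*(-89/40)*(-8) = (89/20)*(-8) = -178/5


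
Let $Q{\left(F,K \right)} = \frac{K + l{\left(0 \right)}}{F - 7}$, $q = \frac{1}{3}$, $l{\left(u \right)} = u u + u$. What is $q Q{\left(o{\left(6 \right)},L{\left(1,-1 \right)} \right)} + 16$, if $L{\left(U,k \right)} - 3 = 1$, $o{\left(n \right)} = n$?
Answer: $\frac{44}{3} \approx 14.667$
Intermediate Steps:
$l{\left(u \right)} = u + u^{2}$ ($l{\left(u \right)} = u^{2} + u = u + u^{2}$)
$L{\left(U,k \right)} = 4$ ($L{\left(U,k \right)} = 3 + 1 = 4$)
$q = \frac{1}{3} \approx 0.33333$
$Q{\left(F,K \right)} = \frac{K}{-7 + F}$ ($Q{\left(F,K \right)} = \frac{K + 0 \left(1 + 0\right)}{F - 7} = \frac{K + 0 \cdot 1}{-7 + F} = \frac{K + 0}{-7 + F} = \frac{K}{-7 + F}$)
$q Q{\left(o{\left(6 \right)},L{\left(1,-1 \right)} \right)} + 16 = \frac{4 \frac{1}{-7 + 6}}{3} + 16 = \frac{4 \frac{1}{-1}}{3} + 16 = \frac{4 \left(-1\right)}{3} + 16 = \frac{1}{3} \left(-4\right) + 16 = - \frac{4}{3} + 16 = \frac{44}{3}$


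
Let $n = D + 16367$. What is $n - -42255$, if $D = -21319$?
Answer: $37303$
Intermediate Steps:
$n = -4952$ ($n = -21319 + 16367 = -4952$)
$n - -42255 = -4952 - -42255 = -4952 + 42255 = 37303$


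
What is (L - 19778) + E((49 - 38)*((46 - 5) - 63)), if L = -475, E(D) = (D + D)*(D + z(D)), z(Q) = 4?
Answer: 94939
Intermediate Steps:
E(D) = 2*D*(4 + D) (E(D) = (D + D)*(D + 4) = (2*D)*(4 + D) = 2*D*(4 + D))
(L - 19778) + E((49 - 38)*((46 - 5) - 63)) = (-475 - 19778) + 2*((49 - 38)*((46 - 5) - 63))*(4 + (49 - 38)*((46 - 5) - 63)) = -20253 + 2*(11*(41 - 63))*(4 + 11*(41 - 63)) = -20253 + 2*(11*(-22))*(4 + 11*(-22)) = -20253 + 2*(-242)*(4 - 242) = -20253 + 2*(-242)*(-238) = -20253 + 115192 = 94939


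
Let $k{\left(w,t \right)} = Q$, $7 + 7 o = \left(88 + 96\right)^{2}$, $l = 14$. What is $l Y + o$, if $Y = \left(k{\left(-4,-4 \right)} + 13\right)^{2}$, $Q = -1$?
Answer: $\frac{47961}{7} \approx 6851.6$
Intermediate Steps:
$o = \frac{33849}{7}$ ($o = -1 + \frac{\left(88 + 96\right)^{2}}{7} = -1 + \frac{184^{2}}{7} = -1 + \frac{1}{7} \cdot 33856 = -1 + \frac{33856}{7} = \frac{33849}{7} \approx 4835.6$)
$k{\left(w,t \right)} = -1$
$Y = 144$ ($Y = \left(-1 + 13\right)^{2} = 12^{2} = 144$)
$l Y + o = 14 \cdot 144 + \frac{33849}{7} = 2016 + \frac{33849}{7} = \frac{47961}{7}$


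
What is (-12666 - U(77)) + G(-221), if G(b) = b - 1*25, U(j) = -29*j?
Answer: -10679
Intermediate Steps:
G(b) = -25 + b (G(b) = b - 25 = -25 + b)
(-12666 - U(77)) + G(-221) = (-12666 - (-29)*77) + (-25 - 221) = (-12666 - 1*(-2233)) - 246 = (-12666 + 2233) - 246 = -10433 - 246 = -10679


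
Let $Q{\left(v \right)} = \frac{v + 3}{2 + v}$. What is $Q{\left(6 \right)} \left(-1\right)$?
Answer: $- \frac{9}{8} \approx -1.125$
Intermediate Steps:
$Q{\left(v \right)} = \frac{3 + v}{2 + v}$
$Q{\left(6 \right)} \left(-1\right) = \frac{3 + 6}{2 + 6} \left(-1\right) = \frac{1}{8} \cdot 9 \left(-1\right) = \frac{9}{8} \left(-1\right) = - \frac{9}{8}$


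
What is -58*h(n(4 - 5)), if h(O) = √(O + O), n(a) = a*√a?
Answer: -58 + 58*I ≈ -58.0 + 58.0*I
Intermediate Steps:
n(a) = a^(3/2)
h(O) = √2*√O (h(O) = √(2*O) = √2*√O)
-58*h(n(4 - 5)) = -58*√2*√((4 - 5)^(3/2)) = -58*√2*√((-1)^(3/2)) = -58*√2*√(-I)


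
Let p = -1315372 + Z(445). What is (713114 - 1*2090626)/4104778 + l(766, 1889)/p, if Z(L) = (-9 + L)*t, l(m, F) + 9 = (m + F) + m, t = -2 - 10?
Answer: -229144169973/677598280739 ≈ -0.33817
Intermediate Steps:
t = -12
l(m, F) = -9 + F + 2*m (l(m, F) = -9 + ((m + F) + m) = -9 + ((F + m) + m) = -9 + (F + 2*m) = -9 + F + 2*m)
Z(L) = 108 - 12*L (Z(L) = (-9 + L)*(-12) = 108 - 12*L)
p = -1320604 (p = -1315372 + (108 - 12*445) = -1315372 + (108 - 5340) = -1315372 - 5232 = -1320604)
(713114 - 1*2090626)/4104778 + l(766, 1889)/p = (713114 - 1*2090626)/4104778 + (-9 + 1889 + 2*766)/(-1320604) = (713114 - 2090626)*(1/4104778) + (-9 + 1889 + 1532)*(-1/1320604) = -1377512*1/4104778 + 3412*(-1/1320604) = -688756/2052389 - 853/330151 = -229144169973/677598280739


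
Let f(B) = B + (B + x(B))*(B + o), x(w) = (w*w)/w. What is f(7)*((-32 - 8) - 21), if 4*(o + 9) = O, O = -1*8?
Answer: 2989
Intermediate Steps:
O = -8
x(w) = w (x(w) = w²/w = w)
o = -11 (o = -9 + (¼)*(-8) = -9 - 2 = -11)
f(B) = B + 2*B*(-11 + B) (f(B) = B + (B + B)*(B - 11) = B + (2*B)*(-11 + B) = B + 2*B*(-11 + B))
f(7)*((-32 - 8) - 21) = (7*(-21 + 2*7))*((-32 - 8) - 21) = (7*(-21 + 14))*(-40 - 21) = (7*(-7))*(-61) = -49*(-61) = 2989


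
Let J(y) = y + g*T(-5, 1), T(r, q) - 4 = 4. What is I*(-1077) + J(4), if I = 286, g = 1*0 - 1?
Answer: -308026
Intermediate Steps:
g = -1 (g = 0 - 1 = -1)
T(r, q) = 8 (T(r, q) = 4 + 4 = 8)
J(y) = -8 + y (J(y) = y - 1*8 = y - 8 = -8 + y)
I*(-1077) + J(4) = 286*(-1077) + (-8 + 4) = -308022 - 4 = -308026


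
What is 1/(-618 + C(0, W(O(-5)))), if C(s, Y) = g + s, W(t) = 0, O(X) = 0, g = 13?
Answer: -1/605 ≈ -0.0016529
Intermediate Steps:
C(s, Y) = 13 + s
1/(-618 + C(0, W(O(-5)))) = 1/(-618 + (13 + 0)) = 1/(-618 + 13) = 1/(-605) = -1/605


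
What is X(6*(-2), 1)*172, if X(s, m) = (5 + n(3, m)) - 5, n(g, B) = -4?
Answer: -688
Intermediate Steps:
X(s, m) = -4 (X(s, m) = (5 - 4) - 5 = 1 - 5 = -4)
X(6*(-2), 1)*172 = -4*172 = -688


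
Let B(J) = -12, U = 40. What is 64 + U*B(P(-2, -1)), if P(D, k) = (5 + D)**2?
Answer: -416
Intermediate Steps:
64 + U*B(P(-2, -1)) = 64 + 40*(-12) = 64 - 480 = -416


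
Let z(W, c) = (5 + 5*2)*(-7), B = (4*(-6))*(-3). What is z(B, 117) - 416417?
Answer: -416522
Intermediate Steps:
B = 72 (B = -24*(-3) = 72)
z(W, c) = -105 (z(W, c) = (5 + 10)*(-7) = 15*(-7) = -105)
z(B, 117) - 416417 = -105 - 416417 = -416522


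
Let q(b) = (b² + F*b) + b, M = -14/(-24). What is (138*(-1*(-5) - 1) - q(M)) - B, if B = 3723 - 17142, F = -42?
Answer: 2015219/144 ≈ 13995.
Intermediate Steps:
M = 7/12 (M = -14*(-1/24) = 7/12 ≈ 0.58333)
q(b) = b² - 41*b (q(b) = (b² - 42*b) + b = b² - 41*b)
B = -13419
(138*(-1*(-5) - 1) - q(M)) - B = (138*(-1*(-5) - 1) - 7*(-41 + 7/12)/12) - 1*(-13419) = (138*(5 - 1) - 7*(-485)/(12*12)) + 13419 = (138*4 - 1*(-3395/144)) + 13419 = (552 + 3395/144) + 13419 = 82883/144 + 13419 = 2015219/144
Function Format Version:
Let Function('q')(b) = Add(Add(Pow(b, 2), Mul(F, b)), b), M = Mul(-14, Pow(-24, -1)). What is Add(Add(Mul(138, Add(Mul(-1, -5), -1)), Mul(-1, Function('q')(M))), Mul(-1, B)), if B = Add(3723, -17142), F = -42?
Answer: Rational(2015219, 144) ≈ 13995.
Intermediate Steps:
M = Rational(7, 12) (M = Mul(-14, Rational(-1, 24)) = Rational(7, 12) ≈ 0.58333)
Function('q')(b) = Add(Pow(b, 2), Mul(-41, b)) (Function('q')(b) = Add(Add(Pow(b, 2), Mul(-42, b)), b) = Add(Pow(b, 2), Mul(-41, b)))
B = -13419
Add(Add(Mul(138, Add(Mul(-1, -5), -1)), Mul(-1, Function('q')(M))), Mul(-1, B)) = Add(Add(Mul(138, Add(Mul(-1, -5), -1)), Mul(-1, Mul(Rational(7, 12), Add(-41, Rational(7, 12))))), Mul(-1, -13419)) = Add(Add(Mul(138, Add(5, -1)), Mul(-1, Mul(Rational(7, 12), Rational(-485, 12)))), 13419) = Add(Add(Mul(138, 4), Mul(-1, Rational(-3395, 144))), 13419) = Add(Add(552, Rational(3395, 144)), 13419) = Add(Rational(82883, 144), 13419) = Rational(2015219, 144)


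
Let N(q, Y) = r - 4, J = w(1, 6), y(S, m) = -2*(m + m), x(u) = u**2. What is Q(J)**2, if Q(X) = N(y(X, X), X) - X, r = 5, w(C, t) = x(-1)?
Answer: 0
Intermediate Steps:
w(C, t) = 1 (w(C, t) = (-1)**2 = 1)
y(S, m) = -4*m
J = 1
N(q, Y) = 1 (N(q, Y) = 5 - 4 = 1)
Q(X) = 1 - X
Q(J)**2 = (1 - 1*1)**2 = (1 - 1)**2 = 0**2 = 0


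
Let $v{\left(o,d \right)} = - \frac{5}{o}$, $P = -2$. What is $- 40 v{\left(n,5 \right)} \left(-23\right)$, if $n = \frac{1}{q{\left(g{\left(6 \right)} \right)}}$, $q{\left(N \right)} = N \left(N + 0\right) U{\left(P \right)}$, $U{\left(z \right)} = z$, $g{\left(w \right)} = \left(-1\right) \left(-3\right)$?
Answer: $82800$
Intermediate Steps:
$g{\left(w \right)} = 3$
$q{\left(N \right)} = - 2 N^{2}$ ($q{\left(N \right)} = N \left(N + 0\right) \left(-2\right) = N N \left(-2\right) = N^{2} \left(-2\right) = - 2 N^{2}$)
$n = - \frac{1}{18}$ ($n = \frac{1}{\left(-2\right) 3^{2}} = \frac{1}{\left(-2\right) 9} = \frac{1}{-18} = - \frac{1}{18} \approx -0.055556$)
$- 40 v{\left(n,5 \right)} \left(-23\right) = - 40 \left(- \frac{5}{- \frac{1}{18}}\right) \left(-23\right) = - 40 \left(\left(-5\right) \left(-18\right)\right) \left(-23\right) = \left(-40\right) 90 \left(-23\right) = \left(-3600\right) \left(-23\right) = 82800$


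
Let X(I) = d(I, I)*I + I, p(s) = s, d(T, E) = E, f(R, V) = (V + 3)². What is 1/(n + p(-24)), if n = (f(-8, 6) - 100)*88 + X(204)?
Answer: 1/40124 ≈ 2.4923e-5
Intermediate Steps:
f(R, V) = (3 + V)²
X(I) = I + I² (X(I) = I*I + I = I² + I = I + I²)
n = 40148 (n = ((3 + 6)² - 100)*88 + 204*(1 + 204) = (9² - 100)*88 + 204*205 = (81 - 100)*88 + 41820 = -19*88 + 41820 = -1672 + 41820 = 40148)
1/(n + p(-24)) = 1/(40148 - 24) = 1/40124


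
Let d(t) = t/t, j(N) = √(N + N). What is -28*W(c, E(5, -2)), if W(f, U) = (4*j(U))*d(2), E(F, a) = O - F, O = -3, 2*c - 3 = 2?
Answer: -448*I ≈ -448.0*I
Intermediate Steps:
j(N) = √2*√N (j(N) = √(2*N) = √2*√N)
c = 5/2 (c = 3/2 + (½)*2 = 3/2 + 1 = 5/2 ≈ 2.5000)
d(t) = 1
E(F, a) = -3 - F
W(f, U) = 4*√2*√U (W(f, U) = (4*(√2*√U))*1 = (4*√2*√U)*1 = 4*√2*√U)
-28*W(c, E(5, -2)) = -112*√2*√(-3 - 1*5) = -112*√2*√(-3 - 5) = -112*√2*√(-8) = -112*√2*2*I*√2 = -448*I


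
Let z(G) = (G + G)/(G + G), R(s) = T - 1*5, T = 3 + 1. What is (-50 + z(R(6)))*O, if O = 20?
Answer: -980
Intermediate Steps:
T = 4
R(s) = -1 (R(s) = 4 - 1*5 = 4 - 5 = -1)
z(G) = 1 (z(G) = (2*G)/((2*G)) = (2*G)*(1/(2*G)) = 1)
(-50 + z(R(6)))*O = (-50 + 1)*20 = -49*20 = -980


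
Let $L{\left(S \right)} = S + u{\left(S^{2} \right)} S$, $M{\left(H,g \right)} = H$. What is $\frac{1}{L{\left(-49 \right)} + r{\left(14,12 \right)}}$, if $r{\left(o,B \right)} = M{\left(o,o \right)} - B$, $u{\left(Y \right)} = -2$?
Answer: $\frac{1}{51} \approx 0.019608$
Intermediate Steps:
$L{\left(S \right)} = - S$ ($L{\left(S \right)} = S - 2 S = - S$)
$r{\left(o,B \right)} = o - B$
$\frac{1}{L{\left(-49 \right)} + r{\left(14,12 \right)}} = \frac{1}{\left(-1\right) \left(-49\right) + \left(14 - 12\right)} = \frac{1}{49 + \left(14 - 12\right)} = \frac{1}{49 + 2} = \frac{1}{51}$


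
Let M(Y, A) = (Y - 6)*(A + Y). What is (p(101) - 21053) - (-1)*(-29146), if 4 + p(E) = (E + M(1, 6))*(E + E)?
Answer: -36871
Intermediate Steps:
M(Y, A) = (-6 + Y)*(A + Y)
p(E) = -4 + 2*E*(-35 + E) (p(E) = -4 + (E + (1² - 6*6 - 6*1 + 6*1))*(E + E) = -4 + (E + (1 - 36 - 6 + 6))*(2*E) = -4 + (E - 35)*(2*E) = -4 + (-35 + E)*(2*E) = -4 + 2*E*(-35 + E))
(p(101) - 21053) - (-1)*(-29146) = ((-4 - 70*101 + 2*101²) - 21053) - (-1)*(-29146) = ((-4 - 7070 + 2*10201) - 21053) - 1*29146 = ((-4 - 7070 + 20402) - 21053) - 29146 = (13328 - 21053) - 29146 = -7725 - 29146 = -36871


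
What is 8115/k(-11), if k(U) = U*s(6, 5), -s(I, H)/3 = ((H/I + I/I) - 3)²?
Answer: 97380/539 ≈ 180.67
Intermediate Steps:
s(I, H) = -3*(-2 + H/I)² (s(I, H) = -3*((H/I + I/I) - 3)² = -3*((H/I + 1) - 3)² = -3*((1 + H/I) - 3)² = -3*(-2 + H/I)²)
k(U) = -49*U/12 (k(U) = U*(-3*(5 - 2*6)²/6²) = U*(-3*1/36*(5 - 12)²) = U*(-3*1/36*(-7)²) = U*(-3*1/36*49) = U*(-49/12) = -49*U/12)
8115/k(-11) = 8115/((-49/12*(-11))) = 8115/(539/12) = 8115*(12/539) = 97380/539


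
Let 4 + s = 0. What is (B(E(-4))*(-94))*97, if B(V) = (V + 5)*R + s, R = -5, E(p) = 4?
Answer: 446782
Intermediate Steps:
s = -4 (s = -4 + 0 = -4)
B(V) = -29 - 5*V (B(V) = (V + 5)*(-5) - 4 = (5 + V)*(-5) - 4 = (-25 - 5*V) - 4 = -29 - 5*V)
(B(E(-4))*(-94))*97 = ((-29 - 5*4)*(-94))*97 = ((-29 - 20)*(-94))*97 = -49*(-94)*97 = 4606*97 = 446782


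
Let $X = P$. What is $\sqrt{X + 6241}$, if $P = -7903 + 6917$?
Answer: $\sqrt{5255} \approx 72.491$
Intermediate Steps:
$P = -986$
$X = -986$
$\sqrt{X + 6241} = \sqrt{-986 + 6241} = \sqrt{5255}$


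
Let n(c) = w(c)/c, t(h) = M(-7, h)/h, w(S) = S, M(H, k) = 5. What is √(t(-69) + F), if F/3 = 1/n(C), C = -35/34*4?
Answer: √13938/69 ≈ 1.7110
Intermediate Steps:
t(h) = 5/h
C = -70/17 (C = -35*1/34*4 = -35/34*4 = -70/17 ≈ -4.1176)
n(c) = 1 (n(c) = c/c = 1)
F = 3 (F = 3/1 = 3*1 = 3)
√(t(-69) + F) = √(5/(-69) + 3) = √(5*(-1/69) + 3) = √(-5/69 + 3) = √(202/69) = √13938/69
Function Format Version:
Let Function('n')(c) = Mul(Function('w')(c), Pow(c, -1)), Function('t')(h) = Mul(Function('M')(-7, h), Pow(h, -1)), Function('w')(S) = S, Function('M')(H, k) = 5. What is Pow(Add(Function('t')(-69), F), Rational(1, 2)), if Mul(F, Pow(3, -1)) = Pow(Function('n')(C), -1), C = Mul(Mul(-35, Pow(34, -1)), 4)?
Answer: Mul(Rational(1, 69), Pow(13938, Rational(1, 2))) ≈ 1.7110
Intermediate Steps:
Function('t')(h) = Mul(5, Pow(h, -1))
C = Rational(-70, 17) (C = Mul(Mul(-35, Rational(1, 34)), 4) = Mul(Rational(-35, 34), 4) = Rational(-70, 17) ≈ -4.1176)
Function('n')(c) = 1 (Function('n')(c) = Mul(c, Pow(c, -1)) = 1)
F = 3 (F = Mul(3, Pow(1, -1)) = Mul(3, 1) = 3)
Pow(Add(Function('t')(-69), F), Rational(1, 2)) = Pow(Add(Mul(5, Pow(-69, -1)), 3), Rational(1, 2)) = Pow(Add(Mul(5, Rational(-1, 69)), 3), Rational(1, 2)) = Pow(Add(Rational(-5, 69), 3), Rational(1, 2)) = Pow(Rational(202, 69), Rational(1, 2)) = Mul(Rational(1, 69), Pow(13938, Rational(1, 2)))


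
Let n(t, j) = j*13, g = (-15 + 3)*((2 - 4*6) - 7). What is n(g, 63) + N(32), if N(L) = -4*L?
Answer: 691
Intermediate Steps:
g = 348 (g = -12*((2 - 24) - 7) = -12*(-22 - 7) = -12*(-29) = 348)
n(t, j) = 13*j
n(g, 63) + N(32) = 13*63 - 4*32 = 819 - 128 = 691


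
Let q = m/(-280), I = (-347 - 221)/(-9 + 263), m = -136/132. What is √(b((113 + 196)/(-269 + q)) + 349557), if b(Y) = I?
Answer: √5637968785/127 ≈ 591.23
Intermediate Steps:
m = -34/33 (m = -136*1/132 = -34/33 ≈ -1.0303)
I = -284/127 (I = -568/254 = -568*1/254 = -284/127 ≈ -2.2362)
q = 17/4620 (q = -34/33/(-280) = -34/33*(-1/280) = 17/4620 ≈ 0.0036797)
b(Y) = -284/127
√(b((113 + 196)/(-269 + q)) + 349557) = √(-284/127 + 349557) = √(44393455/127) = √5637968785/127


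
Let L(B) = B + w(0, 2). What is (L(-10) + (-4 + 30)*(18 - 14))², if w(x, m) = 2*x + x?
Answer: 8836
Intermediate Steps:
w(x, m) = 3*x
L(B) = B (L(B) = B + 3*0 = B + 0 = B)
(L(-10) + (-4 + 30)*(18 - 14))² = (-10 + (-4 + 30)*(18 - 14))² = (-10 + 26*4)² = (-10 + 104)² = 94² = 8836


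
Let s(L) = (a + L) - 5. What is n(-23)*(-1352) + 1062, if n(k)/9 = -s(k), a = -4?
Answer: -388314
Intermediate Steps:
s(L) = -9 + L (s(L) = (-4 + L) - 5 = -9 + L)
n(k) = 81 - 9*k (n(k) = 9*(-(-9 + k)) = 9*(9 - k) = 81 - 9*k)
n(-23)*(-1352) + 1062 = (81 - 9*(-23))*(-1352) + 1062 = (81 + 207)*(-1352) + 1062 = 288*(-1352) + 1062 = -389376 + 1062 = -388314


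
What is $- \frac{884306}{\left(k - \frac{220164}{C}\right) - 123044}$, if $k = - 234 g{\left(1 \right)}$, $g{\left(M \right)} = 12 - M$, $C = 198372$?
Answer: $\frac{14618462486}{2076609505} \approx 7.0396$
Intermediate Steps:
$k = -2574$ ($k = - 234 \left(12 - 1\right) = \left(-234\right) 11 = -2574$)
$- \frac{884306}{\left(k - \frac{220164}{C}\right) - 123044} = - \frac{884306}{\left(-2574 - \frac{220164}{198372}\right) - 123044} = - \frac{884306}{\left(-2574 - \frac{18347}{16531}\right) - 123044} = - \frac{884306}{- \frac{42569141}{16531} - 123044} = - \frac{884306}{- \frac{2076609505}{16531}} = \left(-884306\right) \left(- \frac{16531}{2076609505}\right) = \frac{14618462486}{2076609505}$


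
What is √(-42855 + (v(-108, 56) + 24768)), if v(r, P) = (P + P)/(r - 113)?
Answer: I*√883411919/221 ≈ 134.49*I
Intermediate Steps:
v(r, P) = 2*P/(-113 + r) (v(r, P) = (2*P)/(-113 + r) = 2*P/(-113 + r))
√(-42855 + (v(-108, 56) + 24768)) = √(-42855 + (2*56/(-113 - 108) + 24768)) = √(-42855 + (2*56/(-221) + 24768)) = √(-42855 + (2*56*(-1/221) + 24768)) = √(-42855 + (-112/221 + 24768)) = √(-42855 + 5473616/221) = √(-3997339/221) = I*√883411919/221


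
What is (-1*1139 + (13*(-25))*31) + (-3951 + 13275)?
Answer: -1890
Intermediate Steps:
(-1*1139 + (13*(-25))*31) + (-3951 + 13275) = (-1139 - 325*31) + 9324 = (-1139 - 10075) + 9324 = -11214 + 9324 = -1890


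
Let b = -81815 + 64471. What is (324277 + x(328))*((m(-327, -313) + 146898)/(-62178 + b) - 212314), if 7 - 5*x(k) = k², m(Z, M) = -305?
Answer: -12779400996328904/198805 ≈ -6.4281e+10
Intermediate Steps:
b = -17344
x(k) = 7/5 - k²/5
(324277 + x(328))*((m(-327, -313) + 146898)/(-62178 + b) - 212314) = (324277 + (7/5 - ⅕*328²))*((-305 + 146898)/(-62178 - 17344) - 212314) = (324277 + (7/5 - ⅕*107584))*(146593/(-79522) - 212314) = (324277 + (7/5 - 107584/5))*(146593*(-1/79522) - 212314) = (324277 - 107577/5)*(-146593/79522 - 212314) = (1513808/5)*(-16883780501/79522) = -12779400996328904/198805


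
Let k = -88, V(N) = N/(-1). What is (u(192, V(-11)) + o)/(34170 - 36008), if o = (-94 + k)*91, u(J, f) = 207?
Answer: 16355/1838 ≈ 8.8983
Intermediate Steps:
V(N) = -N (V(N) = N*(-1) = -N)
o = -16562 (o = (-94 - 88)*91 = -182*91 = -16562)
(u(192, V(-11)) + o)/(34170 - 36008) = (207 - 16562)/(34170 - 36008) = -16355/(-1838) = -16355*(-1/1838) = 16355/1838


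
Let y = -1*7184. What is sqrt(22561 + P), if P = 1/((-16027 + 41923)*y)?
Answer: sqrt(12200465232141786678)/23254608 ≈ 150.20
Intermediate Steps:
y = -7184
P = -1/186036864 (P = 1/((-16027 + 41923)*(-7184)) = -1/7184/25896 = (1/25896)*(-1/7184) = -1/186036864 ≈ -5.3753e-9)
sqrt(22561 + P) = sqrt(22561 - 1/186036864) = sqrt(4197177688703/186036864) = sqrt(12200465232141786678)/23254608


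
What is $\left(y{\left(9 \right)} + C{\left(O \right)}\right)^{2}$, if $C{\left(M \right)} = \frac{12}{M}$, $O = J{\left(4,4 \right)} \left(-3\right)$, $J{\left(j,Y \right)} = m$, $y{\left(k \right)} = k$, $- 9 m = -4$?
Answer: $0$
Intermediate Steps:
$m = \frac{4}{9}$ ($m = \left(- \frac{1}{9}\right) \left(-4\right) = \frac{4}{9} \approx 0.44444$)
$J{\left(j,Y \right)} = \frac{4}{9}$
$O = - \frac{4}{3}$ ($O = \frac{4}{9} \left(-3\right) = - \frac{4}{3} \approx -1.3333$)
$\left(y{\left(9 \right)} + C{\left(O \right)}\right)^{2} = \left(9 + \frac{12}{- \frac{4}{3}}\right)^{2} = \left(9 + 12 \left(- \frac{3}{4}\right)\right)^{2} = \left(9 - 9\right)^{2} = 0^{2} = 0$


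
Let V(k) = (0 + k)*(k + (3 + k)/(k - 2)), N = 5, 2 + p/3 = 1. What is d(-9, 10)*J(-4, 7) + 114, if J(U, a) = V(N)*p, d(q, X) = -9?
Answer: 1149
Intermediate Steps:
p = -3 (p = -6 + 3*1 = -6 + 3 = -3)
V(k) = k*(k + (3 + k)/(-2 + k))
J(U, a) = -115 (J(U, a) = (5*(3 + 5² - 1*5)/(-2 + 5))*(-3) = (5*(3 + 25 - 5)/3)*(-3) = (5*(⅓)*23)*(-3) = (115/3)*(-3) = -115)
d(-9, 10)*J(-4, 7) + 114 = -9*(-115) + 114 = 1035 + 114 = 1149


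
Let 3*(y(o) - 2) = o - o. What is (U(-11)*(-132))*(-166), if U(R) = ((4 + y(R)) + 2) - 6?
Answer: 43824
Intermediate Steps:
y(o) = 2 (y(o) = 2 + (o - o)/3 = 2 + (⅓)*0 = 2 + 0 = 2)
U(R) = 2 (U(R) = ((4 + 2) + 2) - 6 = (6 + 2) - 6 = 8 - 6 = 2)
(U(-11)*(-132))*(-166) = (2*(-132))*(-166) = -264*(-166) = 43824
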